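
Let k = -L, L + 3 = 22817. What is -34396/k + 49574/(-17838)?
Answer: -129356347/101739033 ≈ -1.2715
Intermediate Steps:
L = 22814 (L = -3 + 22817 = 22814)
k = -22814 (k = -1*22814 = -22814)
-34396/k + 49574/(-17838) = -34396/(-22814) + 49574/(-17838) = -34396*(-1/22814) + 49574*(-1/17838) = 17198/11407 - 24787/8919 = -129356347/101739033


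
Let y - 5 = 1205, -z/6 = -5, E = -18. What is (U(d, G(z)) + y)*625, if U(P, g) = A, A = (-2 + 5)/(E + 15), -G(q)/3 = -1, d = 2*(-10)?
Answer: 755625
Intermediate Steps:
z = 30 (z = -6*(-5) = 30)
d = -20
G(q) = 3 (G(q) = -3*(-1) = 3)
A = -1 (A = (-2 + 5)/(-18 + 15) = 3/(-3) = 3*(-⅓) = -1)
y = 1210 (y = 5 + 1205 = 1210)
U(P, g) = -1
(U(d, G(z)) + y)*625 = (-1 + 1210)*625 = 1209*625 = 755625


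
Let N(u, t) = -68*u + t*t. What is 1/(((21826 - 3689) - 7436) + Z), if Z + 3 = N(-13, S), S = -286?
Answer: 1/93378 ≈ 1.0709e-5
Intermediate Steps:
N(u, t) = t² - 68*u (N(u, t) = -68*u + t² = t² - 68*u)
Z = 82677 (Z = -3 + ((-286)² - 68*(-13)) = -3 + (81796 + 884) = -3 + 82680 = 82677)
1/(((21826 - 3689) - 7436) + Z) = 1/(((21826 - 3689) - 7436) + 82677) = 1/((18137 - 7436) + 82677) = 1/(10701 + 82677) = 1/93378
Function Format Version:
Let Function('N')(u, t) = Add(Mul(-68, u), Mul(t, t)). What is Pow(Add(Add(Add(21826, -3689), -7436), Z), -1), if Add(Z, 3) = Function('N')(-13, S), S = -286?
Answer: Rational(1, 93378) ≈ 1.0709e-5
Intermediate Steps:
Function('N')(u, t) = Add(Pow(t, 2), Mul(-68, u)) (Function('N')(u, t) = Add(Mul(-68, u), Pow(t, 2)) = Add(Pow(t, 2), Mul(-68, u)))
Z = 82677 (Z = Add(-3, Add(Pow(-286, 2), Mul(-68, -13))) = Add(-3, Add(81796, 884)) = Add(-3, 82680) = 82677)
Pow(Add(Add(Add(21826, -3689), -7436), Z), -1) = Pow(Add(Add(Add(21826, -3689), -7436), 82677), -1) = Pow(Add(Add(18137, -7436), 82677), -1) = Pow(Add(10701, 82677), -1) = Pow(93378, -1) = Rational(1, 93378)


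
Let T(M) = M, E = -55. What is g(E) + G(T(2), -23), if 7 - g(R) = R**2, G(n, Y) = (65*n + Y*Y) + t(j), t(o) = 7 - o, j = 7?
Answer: -2359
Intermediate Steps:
G(n, Y) = Y**2 + 65*n (G(n, Y) = (65*n + Y*Y) + (7 - 1*7) = (65*n + Y**2) + (7 - 7) = (Y**2 + 65*n) + 0 = Y**2 + 65*n)
g(R) = 7 - R**2
g(E) + G(T(2), -23) = (7 - 1*(-55)**2) + ((-23)**2 + 65*2) = (7 - 1*3025) + (529 + 130) = (7 - 3025) + 659 = -3018 + 659 = -2359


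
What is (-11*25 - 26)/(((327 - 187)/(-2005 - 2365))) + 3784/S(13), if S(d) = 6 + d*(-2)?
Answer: 92063/10 ≈ 9206.3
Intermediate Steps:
S(d) = 6 - 2*d
(-11*25 - 26)/(((327 - 187)/(-2005 - 2365))) + 3784/S(13) = (-11*25 - 26)/(((327 - 187)/(-2005 - 2365))) + 3784/(6 - 2*13) = (-275 - 26)/((140/(-4370))) + 3784/(6 - 26) = -301/(140*(-1/4370)) + 3784/(-20) = -301/(-14/437) + 3784*(-1/20) = -301*(-437/14) - 946/5 = 18791/2 - 946/5 = 92063/10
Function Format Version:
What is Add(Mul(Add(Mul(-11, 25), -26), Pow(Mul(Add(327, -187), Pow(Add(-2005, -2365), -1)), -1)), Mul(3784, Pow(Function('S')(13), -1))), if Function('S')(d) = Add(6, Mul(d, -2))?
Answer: Rational(92063, 10) ≈ 9206.3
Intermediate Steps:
Function('S')(d) = Add(6, Mul(-2, d))
Add(Mul(Add(Mul(-11, 25), -26), Pow(Mul(Add(327, -187), Pow(Add(-2005, -2365), -1)), -1)), Mul(3784, Pow(Function('S')(13), -1))) = Add(Mul(Add(Mul(-11, 25), -26), Pow(Mul(Add(327, -187), Pow(Add(-2005, -2365), -1)), -1)), Mul(3784, Pow(Add(6, Mul(-2, 13)), -1))) = Add(Mul(Add(-275, -26), Pow(Mul(140, Pow(-4370, -1)), -1)), Mul(3784, Pow(Add(6, -26), -1))) = Add(Mul(-301, Pow(Mul(140, Rational(-1, 4370)), -1)), Mul(3784, Pow(-20, -1))) = Add(Mul(-301, Pow(Rational(-14, 437), -1)), Mul(3784, Rational(-1, 20))) = Add(Mul(-301, Rational(-437, 14)), Rational(-946, 5)) = Add(Rational(18791, 2), Rational(-946, 5)) = Rational(92063, 10)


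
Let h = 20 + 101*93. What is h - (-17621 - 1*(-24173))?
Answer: 2861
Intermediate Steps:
h = 9413 (h = 20 + 9393 = 9413)
h - (-17621 - 1*(-24173)) = 9413 - (-17621 - 1*(-24173)) = 9413 - (-17621 + 24173) = 9413 - 1*6552 = 9413 - 6552 = 2861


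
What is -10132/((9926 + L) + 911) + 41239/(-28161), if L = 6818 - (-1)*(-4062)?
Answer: -281962993/127597491 ≈ -2.2098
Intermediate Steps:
L = 2756 (L = 6818 - 1*4062 = 6818 - 4062 = 2756)
-10132/((9926 + L) + 911) + 41239/(-28161) = -10132/((9926 + 2756) + 911) + 41239/(-28161) = -10132/(12682 + 911) + 41239*(-1/28161) = -10132/13593 - 41239/28161 = -281962993/127597491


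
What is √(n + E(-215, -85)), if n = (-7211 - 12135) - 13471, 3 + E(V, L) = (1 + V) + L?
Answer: I*√33119 ≈ 181.99*I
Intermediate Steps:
E(V, L) = -2 + L + V (E(V, L) = -3 + ((1 + V) + L) = -3 + (1 + L + V) = -2 + L + V)
n = -32817 (n = -19346 - 13471 = -32817)
√(n + E(-215, -85)) = √(-32817 + (-2 - 85 - 215)) = √(-32817 - 302) = √(-33119) = I*√33119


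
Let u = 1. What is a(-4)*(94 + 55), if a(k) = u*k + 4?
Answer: 0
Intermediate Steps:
a(k) = 4 + k (a(k) = 1*k + 4 = k + 4 = 4 + k)
a(-4)*(94 + 55) = (4 - 4)*(94 + 55) = 0*149 = 0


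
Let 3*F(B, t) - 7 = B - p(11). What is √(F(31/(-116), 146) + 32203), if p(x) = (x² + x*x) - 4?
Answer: √972644079/174 ≈ 179.24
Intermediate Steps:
p(x) = -4 + 2*x² (p(x) = (x² + x²) - 4 = 2*x² - 4 = -4 + 2*x²)
F(B, t) = -77 + B/3 (F(B, t) = 7/3 + (B - (-4 + 2*11²))/3 = 7/3 + (B - (-4 + 2*121))/3 = 7/3 + (B - (-4 + 242))/3 = 7/3 + (B - 1*238)/3 = 7/3 + (B - 238)/3 = 7/3 + (-238 + B)/3 = 7/3 + (-238/3 + B/3) = -77 + B/3)
√(F(31/(-116), 146) + 32203) = √((-77 + (31/(-116))/3) + 32203) = √((-77 + (31*(-1/116))/3) + 32203) = √((-77 + (⅓)*(-31/116)) + 32203) = √((-77 - 31/348) + 32203) = √(-26827/348 + 32203) = √(11179817/348) = √972644079/174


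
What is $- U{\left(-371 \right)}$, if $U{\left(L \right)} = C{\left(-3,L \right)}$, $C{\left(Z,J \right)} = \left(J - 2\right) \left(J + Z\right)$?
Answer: $-139502$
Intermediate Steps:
$C{\left(Z,J \right)} = \left(-2 + J\right) \left(J + Z\right)$
$U{\left(L \right)} = 6 + L^{2} - 5 L$ ($U{\left(L \right)} = L^{2} - 2 L - -6 + L \left(-3\right) = L^{2} - 2 L + 6 - 3 L = 6 + L^{2} - 5 L$)
$- U{\left(-371 \right)} = - (6 + \left(-371\right)^{2} - -1855) = - (6 + 137641 + 1855) = \left(-1\right) 139502 = -139502$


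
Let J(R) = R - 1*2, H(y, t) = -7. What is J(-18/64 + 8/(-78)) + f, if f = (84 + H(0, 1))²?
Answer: 7396417/1248 ≈ 5926.6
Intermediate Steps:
f = 5929 (f = (84 - 7)² = 77² = 5929)
J(R) = -2 + R (J(R) = R - 2 = -2 + R)
J(-18/64 + 8/(-78)) + f = (-2 + (-18/64 + 8/(-78))) + 5929 = (-2 + (-18*1/64 + 8*(-1/78))) + 5929 = (-2 + (-9/32 - 4/39)) + 5929 = (-2 - 479/1248) + 5929 = -2975/1248 + 5929 = 7396417/1248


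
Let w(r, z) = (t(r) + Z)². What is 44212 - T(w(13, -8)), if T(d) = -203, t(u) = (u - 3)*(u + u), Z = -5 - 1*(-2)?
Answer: 44415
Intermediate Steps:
Z = -3 (Z = -5 + 2 = -3)
t(u) = 2*u*(-3 + u) (t(u) = (-3 + u)*(2*u) = 2*u*(-3 + u))
w(r, z) = (-3 + 2*r*(-3 + r))² (w(r, z) = (2*r*(-3 + r) - 3)² = (-3 + 2*r*(-3 + r))²)
44212 - T(w(13, -8)) = 44212 - 1*(-203) = 44212 + 203 = 44415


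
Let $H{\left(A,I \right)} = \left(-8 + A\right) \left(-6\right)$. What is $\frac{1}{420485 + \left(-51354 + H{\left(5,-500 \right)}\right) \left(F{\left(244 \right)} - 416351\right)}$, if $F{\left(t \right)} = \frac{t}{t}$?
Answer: $\frac{1}{21374164085} \approx 4.6785 \cdot 10^{-11}$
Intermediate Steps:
$F{\left(t \right)} = 1$
$H{\left(A,I \right)} = 48 - 6 A$
$\frac{1}{420485 + \left(-51354 + H{\left(5,-500 \right)}\right) \left(F{\left(244 \right)} - 416351\right)} = \frac{1}{420485 + \left(-51354 + \left(48 - 30\right)\right) \left(1 - 416351\right)} = \frac{1}{420485 + \left(-51354 + \left(48 - 30\right)\right) \left(-416350\right)} = \frac{1}{420485 + \left(-51354 + 18\right) \left(-416350\right)} = \frac{1}{420485 - -21373743600} = \frac{1}{420485 + 21373743600} = \frac{1}{21374164085}$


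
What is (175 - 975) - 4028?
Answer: -4828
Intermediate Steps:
(175 - 975) - 4028 = -800 - 4028 = -4828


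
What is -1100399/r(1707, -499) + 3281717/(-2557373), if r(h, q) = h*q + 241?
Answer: 1506001311/167518160992 ≈ 0.0089901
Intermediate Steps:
r(h, q) = 241 + h*q
-1100399/r(1707, -499) + 3281717/(-2557373) = -1100399/(241 + 1707*(-499)) + 3281717/(-2557373) = -1100399/(241 - 851793) + 3281717*(-1/2557373) = -1100399/(-851552) - 3281717/2557373 = -1100399*(-1/851552) - 3281717/2557373 = 1100399/851552 - 3281717/2557373 = 1506001311/167518160992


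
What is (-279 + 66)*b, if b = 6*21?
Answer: -26838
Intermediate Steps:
b = 126
(-279 + 66)*b = (-279 + 66)*126 = -213*126 = -26838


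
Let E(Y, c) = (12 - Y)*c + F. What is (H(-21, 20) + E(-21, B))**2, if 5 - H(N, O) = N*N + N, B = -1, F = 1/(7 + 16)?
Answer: 106151809/529 ≈ 2.0067e+5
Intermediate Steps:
F = 1/23 ≈ 0.043478
H(N, O) = 5 - N - N**2 (H(N, O) = 5 - (N*N + N) = 5 - (N**2 + N) = 5 - (N + N**2) = 5 + (-N - N**2) = 5 - N - N**2)
E(Y, c) = 1/23 + c*(12 - Y) (E(Y, c) = (12 - Y)*c + 1/23 = c*(12 - Y) + 1/23 = 1/23 + c*(12 - Y))
(H(-21, 20) + E(-21, B))**2 = ((5 - 1*(-21) - 1*(-21)**2) + (1/23 + 12*(-1) - 1*(-21)*(-1)))**2 = ((5 + 21 - 1*441) + (1/23 - 12 - 21))**2 = ((5 + 21 - 441) - 758/23)**2 = (-415 - 758/23)**2 = (-10303/23)**2 = 106151809/529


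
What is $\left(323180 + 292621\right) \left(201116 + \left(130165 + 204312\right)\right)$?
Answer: $329818704993$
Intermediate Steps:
$\left(323180 + 292621\right) \left(201116 + \left(130165 + 204312\right)\right) = 615801 \left(201116 + 334477\right) = 615801 \cdot 535593 = 329818704993$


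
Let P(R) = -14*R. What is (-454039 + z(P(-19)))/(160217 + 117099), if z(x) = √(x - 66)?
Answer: -454039/277316 + 5*√2/138658 ≈ -1.6372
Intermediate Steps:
z(x) = √(-66 + x)
(-454039 + z(P(-19)))/(160217 + 117099) = (-454039 + √(-66 - 14*(-19)))/(160217 + 117099) = (-454039 + √(-66 + 266))/277316 = (-454039 + √200)*(1/277316) = (-454039 + 10*√2)*(1/277316) = -454039/277316 + 5*√2/138658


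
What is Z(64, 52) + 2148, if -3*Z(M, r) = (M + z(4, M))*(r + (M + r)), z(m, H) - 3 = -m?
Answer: -1380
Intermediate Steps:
z(m, H) = 3 - m
Z(M, r) = -(-1 + M)*(M + 2*r)/3 (Z(M, r) = -(M + (3 - 1*4))*(r + (M + r))/3 = -(M + (3 - 4))*(M + 2*r)/3 = -(M - 1)*(M + 2*r)/3 = -(-1 + M)*(M + 2*r)/3)
Z(64, 52) + 2148 = (-⅓*64² + (⅓)*64 + (⅔)*52 - ⅔*64*52) + 2148 = (-⅓*4096 + 64/3 + 104/3 - 6656/3) + 2148 = (-4096/3 + 64/3 + 104/3 - 6656/3) + 2148 = -3528 + 2148 = -1380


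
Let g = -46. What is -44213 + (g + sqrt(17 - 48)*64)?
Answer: -44259 + 64*I*sqrt(31) ≈ -44259.0 + 356.34*I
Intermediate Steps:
-44213 + (g + sqrt(17 - 48)*64) = -44213 + (-46 + sqrt(17 - 48)*64) = -44213 + (-46 + sqrt(-31)*64) = -44213 + (-46 + (I*sqrt(31))*64) = -44213 + (-46 + 64*I*sqrt(31)) = -44259 + 64*I*sqrt(31)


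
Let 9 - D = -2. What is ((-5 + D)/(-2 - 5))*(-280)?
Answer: 240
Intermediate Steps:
D = 11 (D = 9 - 1*(-2) = 9 + 2 = 11)
((-5 + D)/(-2 - 5))*(-280) = ((-5 + 11)/(-2 - 5))*(-280) = (6/(-7))*(-280) = (6*(-⅐))*(-280) = -6/7*(-280) = 240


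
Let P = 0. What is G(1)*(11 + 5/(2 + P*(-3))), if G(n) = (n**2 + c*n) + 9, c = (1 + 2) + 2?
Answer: 405/2 ≈ 202.50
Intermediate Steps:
c = 5 (c = 3 + 2 = 5)
G(n) = 9 + n**2 + 5*n (G(n) = (n**2 + 5*n) + 9 = 9 + n**2 + 5*n)
G(1)*(11 + 5/(2 + P*(-3))) = (9 + 1**2 + 5*1)*(11 + 5/(2 + 0*(-3))) = (9 + 1 + 5)*(11 + 5/(2 + 0)) = 15*(11 + 5/2) = 15*(27/2) = 405/2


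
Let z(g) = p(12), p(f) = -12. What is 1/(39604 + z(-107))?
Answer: 1/39592 ≈ 2.5258e-5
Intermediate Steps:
z(g) = -12
1/(39604 + z(-107)) = 1/(39604 - 12) = 1/39592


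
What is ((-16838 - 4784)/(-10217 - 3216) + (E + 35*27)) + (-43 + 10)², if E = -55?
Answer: 1400291/707 ≈ 1980.6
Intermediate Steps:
((-16838 - 4784)/(-10217 - 3216) + (E + 35*27)) + (-43 + 10)² = ((-16838 - 4784)/(-10217 - 3216) + (-55 + 35*27)) + (-43 + 10)² = (-21622/(-13433) + (-55 + 945)) + (-33)² = (-21622*(-1/13433) + 890) + 1089 = (1138/707 + 890) + 1089 = 630368/707 + 1089 = 1400291/707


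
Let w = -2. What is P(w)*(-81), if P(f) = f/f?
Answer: -81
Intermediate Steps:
P(f) = 1
P(w)*(-81) = 1*(-81) = -81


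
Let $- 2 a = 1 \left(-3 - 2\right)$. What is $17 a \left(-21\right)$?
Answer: $- \frac{1785}{2} \approx -892.5$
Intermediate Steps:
$a = \frac{5}{2}$ ($a = - \frac{1 \left(-3 - 2\right)}{2} = - \frac{1 \left(-5\right)}{2} = \left(- \frac{1}{2}\right) \left(-5\right) = \frac{5}{2} \approx 2.5$)
$17 a \left(-21\right) = 17 \cdot \frac{5}{2} \left(-21\right) = \frac{85}{2} \left(-21\right) = - \frac{1785}{2}$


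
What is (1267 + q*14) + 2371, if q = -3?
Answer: 3596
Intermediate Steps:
(1267 + q*14) + 2371 = (1267 - 3*14) + 2371 = (1267 - 42) + 2371 = 1225 + 2371 = 3596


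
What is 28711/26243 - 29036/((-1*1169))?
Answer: 113650701/4382581 ≈ 25.932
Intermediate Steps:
28711/26243 - 29036/((-1*1169)) = 28711*(1/26243) - 29036/(-1169) = 28711/26243 - 29036*(-1/1169) = 28711/26243 + 4148/167 = 113650701/4382581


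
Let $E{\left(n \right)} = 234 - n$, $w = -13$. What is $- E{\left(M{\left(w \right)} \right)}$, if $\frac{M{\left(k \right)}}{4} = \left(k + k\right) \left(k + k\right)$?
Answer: $2470$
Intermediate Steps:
$M{\left(k \right)} = 16 k^{2}$ ($M{\left(k \right)} = 4 \left(k + k\right) \left(k + k\right) = 4 \cdot 2 k 2 k = 4 \cdot 4 k^{2} = 16 k^{2}$)
$- E{\left(M{\left(w \right)} \right)} = - (234 - 16 \left(-13\right)^{2}) = - (234 - 16 \cdot 169) = - (234 - 2704) = \left(-1\right) \left(-2470\right) = 2470$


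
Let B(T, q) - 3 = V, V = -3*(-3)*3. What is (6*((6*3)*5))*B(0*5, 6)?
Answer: 16200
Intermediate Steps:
V = 27 (V = 9*3 = 27)
B(T, q) = 30 (B(T, q) = 3 + 27 = 30)
(6*((6*3)*5))*B(0*5, 6) = (6*((6*3)*5))*30 = (6*(18*5))*30 = (6*90)*30 = 540*30 = 16200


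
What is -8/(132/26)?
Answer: -52/33 ≈ -1.5758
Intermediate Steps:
-8/(132/26) = -8/(132*(1/26)) = -8/66/13 = -8*13/66 = -52/33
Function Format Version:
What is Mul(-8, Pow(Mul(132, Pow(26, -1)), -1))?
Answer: Rational(-52, 33) ≈ -1.5758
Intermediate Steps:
Mul(-8, Pow(Mul(132, Pow(26, -1)), -1)) = Mul(-8, Pow(Mul(132, Rational(1, 26)), -1)) = Mul(-8, Pow(Rational(66, 13), -1)) = Mul(-8, Rational(13, 66)) = Rational(-52, 33)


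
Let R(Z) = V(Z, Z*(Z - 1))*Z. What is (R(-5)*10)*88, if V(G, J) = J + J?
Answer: -264000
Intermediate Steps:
V(G, J) = 2*J
R(Z) = 2*Z**2*(-1 + Z) (R(Z) = (2*(Z*(Z - 1)))*Z = (2*(Z*(-1 + Z)))*Z = (2*Z*(-1 + Z))*Z = 2*Z**2*(-1 + Z))
(R(-5)*10)*88 = ((2*(-5)**2*(-1 - 5))*10)*88 = ((2*25*(-6))*10)*88 = -300*10*88 = -3000*88 = -264000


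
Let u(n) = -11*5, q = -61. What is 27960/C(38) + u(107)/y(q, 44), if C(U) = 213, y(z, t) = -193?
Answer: 1802665/13703 ≈ 131.55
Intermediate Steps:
u(n) = -55
27960/C(38) + u(107)/y(q, 44) = 27960/213 - 55/(-193) = 27960*(1/213) - 55*(-1/193) = 9320/71 + 55/193 = 1802665/13703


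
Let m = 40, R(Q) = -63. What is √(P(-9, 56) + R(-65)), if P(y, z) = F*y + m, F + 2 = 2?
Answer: I*√23 ≈ 4.7958*I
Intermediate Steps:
F = 0 (F = -2 + 2 = 0)
P(y, z) = 40 (P(y, z) = 0*y + 40 = 0 + 40 = 40)
√(P(-9, 56) + R(-65)) = √(40 - 63) = √(-23) = I*√23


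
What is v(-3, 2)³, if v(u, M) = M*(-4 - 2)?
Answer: -1728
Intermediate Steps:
v(u, M) = -6*M (v(u, M) = M*(-6) = -6*M)
v(-3, 2)³ = (-6*2)³ = (-12)³ = -1728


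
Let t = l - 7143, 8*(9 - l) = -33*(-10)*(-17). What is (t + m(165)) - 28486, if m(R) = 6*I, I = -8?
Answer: -139867/4 ≈ -34967.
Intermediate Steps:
l = 2841/4 (l = 9 - (-33*(-10))*(-17)/8 = 9 - 165*(-17)/4 = 9 - ⅛*(-5610) = 9 + 2805/4 = 2841/4 ≈ 710.25)
m(R) = -48 (m(R) = 6*(-8) = -48)
t = -25731/4 (t = 2841/4 - 7143 = -25731/4 ≈ -6432.8)
(t + m(165)) - 28486 = (-25731/4 - 48) - 28486 = -25923/4 - 28486 = -139867/4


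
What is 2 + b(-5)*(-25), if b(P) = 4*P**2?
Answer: -2498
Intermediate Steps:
2 + b(-5)*(-25) = 2 + (4*(-5)**2)*(-25) = 2 + (4*25)*(-25) = 2 + 100*(-25) = 2 - 2500 = -2498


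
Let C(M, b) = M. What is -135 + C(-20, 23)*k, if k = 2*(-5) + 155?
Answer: -3035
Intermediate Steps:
k = 145 (k = -10 + 155 = 145)
-135 + C(-20, 23)*k = -135 - 20*145 = -135 - 2900 = -3035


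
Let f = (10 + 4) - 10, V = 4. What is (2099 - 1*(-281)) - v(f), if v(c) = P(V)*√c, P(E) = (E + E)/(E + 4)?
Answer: 2378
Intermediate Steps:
f = 4 (f = 14 - 10 = 4)
P(E) = 2*E/(4 + E) (P(E) = (2*E)/(4 + E) = 2*E/(4 + E))
v(c) = √c (v(c) = (2*4/(4 + 4))*√c = (2*4/8)*√c = (2*4*(⅛))*√c = 1*√c = √c)
(2099 - 1*(-281)) - v(f) = (2099 - 1*(-281)) - √4 = (2099 + 281) - 1*2 = 2380 - 2 = 2378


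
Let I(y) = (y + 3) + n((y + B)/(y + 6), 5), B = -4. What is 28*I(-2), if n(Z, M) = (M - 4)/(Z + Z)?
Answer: 56/3 ≈ 18.667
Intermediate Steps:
n(Z, M) = (-4 + M)/(2*Z) (n(Z, M) = (-4 + M)/((2*Z)) = (-4 + M)*(1/(2*Z)) = (-4 + M)/(2*Z))
I(y) = 3 + y + (6 + y)/(2*(-4 + y)) (I(y) = (y + 3) + (-4 + 5)/(2*(((y - 4)/(y + 6)))) = (3 + y) + (1/2)*1/((-4 + y)/(6 + y)) = (3 + y) + (1/2)*((6 + y)/(-4 + y))*1 = (3 + y) + (6 + y)/(2*(-4 + y)) = 3 + y + (6 + y)/(2*(-4 + y)))
28*I(-2) = 28*((-9 + (-2)**2 - 1/2*(-2))/(-4 - 2)) = 28*((-9 + 4 + 1)/(-6)) = 28*(-1/6*(-4)) = 28*(2/3) = 56/3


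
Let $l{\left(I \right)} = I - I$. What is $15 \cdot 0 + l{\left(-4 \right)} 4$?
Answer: $0$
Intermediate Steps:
$l{\left(I \right)} = 0$
$15 \cdot 0 + l{\left(-4 \right)} 4 = 15 \cdot 0 + 0 \cdot 4 = 0 + 0 = 0$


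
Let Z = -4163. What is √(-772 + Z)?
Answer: I*√4935 ≈ 70.25*I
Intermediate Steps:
√(-772 + Z) = √(-772 - 4163) = √(-4935) = I*√4935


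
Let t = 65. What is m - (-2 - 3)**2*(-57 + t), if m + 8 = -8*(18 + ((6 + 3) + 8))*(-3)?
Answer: 632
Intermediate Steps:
m = 832 (m = -8 - 8*(18 + ((6 + 3) + 8))*(-3) = -8 - 8*(18 + (9 + 8))*(-3) = -8 - 8*(18 + 17)*(-3) = -8 - 8*35*(-3) = -8 - 280*(-3) = -8 + 840 = 832)
m - (-2 - 3)**2*(-57 + t) = 832 - (-2 - 3)**2*(-57 + 65) = 832 - (-5)**2*8 = 832 - 25*8 = 832 - 1*200 = 832 - 200 = 632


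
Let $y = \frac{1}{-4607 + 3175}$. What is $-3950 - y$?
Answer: $- \frac{5656399}{1432} \approx -3950.0$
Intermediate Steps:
$y = - \frac{1}{1432}$ ($y = \frac{1}{-1432} = - \frac{1}{1432} \approx -0.00069832$)
$-3950 - y = -3950 - - \frac{1}{1432} = -3950 + \frac{1}{1432} = - \frac{5656399}{1432}$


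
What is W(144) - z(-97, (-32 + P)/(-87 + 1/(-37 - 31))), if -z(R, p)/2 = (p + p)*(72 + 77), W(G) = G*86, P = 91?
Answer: 70884976/5917 ≈ 11980.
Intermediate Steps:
W(G) = 86*G
z(R, p) = -596*p (z(R, p) = -2*(p + p)*(72 + 77) = -2*2*p*149 = -596*p)
W(144) - z(-97, (-32 + P)/(-87 + 1/(-37 - 31))) = 86*144 - (-596)*(-32 + 91)/(-87 + 1/(-37 - 31)) = 12384 - (-596)*59/(-87 + 1/(-68)) = 12384 - (-596)*59/(-87 - 1/68) = 12384 - (-596)*59/(-5917/68) = 12384 - (-596)*59*(-68/5917) = 12384 - (-596)*(-4012)/5917 = 12384 - 1*2391152/5917 = 12384 - 2391152/5917 = 70884976/5917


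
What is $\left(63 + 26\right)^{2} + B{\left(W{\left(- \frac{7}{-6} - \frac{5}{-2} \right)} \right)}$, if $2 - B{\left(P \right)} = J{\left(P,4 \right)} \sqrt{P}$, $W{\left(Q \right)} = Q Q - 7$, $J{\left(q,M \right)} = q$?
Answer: $7923 - \frac{58 \sqrt{58}}{27} \approx 7906.6$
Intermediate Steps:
$W{\left(Q \right)} = -7 + Q^{2}$ ($W{\left(Q \right)} = Q^{2} - 7 = -7 + Q^{2}$)
$B{\left(P \right)} = 2 - P^{\frac{3}{2}}$ ($B{\left(P \right)} = 2 - P \sqrt{P} = 2 - P^{\frac{3}{2}}$)
$\left(63 + 26\right)^{2} + B{\left(W{\left(- \frac{7}{-6} - \frac{5}{-2} \right)} \right)} = \left(63 + 26\right)^{2} + \left(2 - \left(-7 + \left(- \frac{7}{-6} - \frac{5}{-2}\right)^{2}\right)^{\frac{3}{2}}\right) = 89^{2} + \left(2 - \left(-7 + \left(\left(-7\right) \left(- \frac{1}{6}\right) - - \frac{5}{2}\right)^{2}\right)^{\frac{3}{2}}\right) = 7921 + \left(2 - \left(-7 + \left(\frac{7}{6} + \frac{5}{2}\right)^{2}\right)^{\frac{3}{2}}\right) = 7921 + \left(2 - \left(-7 + \left(\frac{11}{3}\right)^{2}\right)^{\frac{3}{2}}\right) = 7921 + \left(2 - \left(-7 + \frac{121}{9}\right)^{\frac{3}{2}}\right) = 7921 + \left(2 - \left(\frac{58}{9}\right)^{\frac{3}{2}}\right) = 7921 + \left(2 - \frac{58 \sqrt{58}}{27}\right) = 7923 - \frac{58 \sqrt{58}}{27}$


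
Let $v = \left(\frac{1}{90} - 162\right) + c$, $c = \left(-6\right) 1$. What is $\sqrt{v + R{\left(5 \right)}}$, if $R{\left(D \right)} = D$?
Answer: $\frac{i \sqrt{146690}}{30} \approx 12.767 i$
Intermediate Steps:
$c = -6$
$v = - \frac{15119}{90}$ ($v = \left(\frac{1}{90} - 162\right) - 6 = - \frac{14579}{90} - 6 = - \frac{15119}{90} \approx -167.99$)
$\sqrt{v + R{\left(5 \right)}} = \sqrt{- \frac{15119}{90} + 5} = \sqrt{- \frac{14669}{90}} = \frac{i \sqrt{146690}}{30}$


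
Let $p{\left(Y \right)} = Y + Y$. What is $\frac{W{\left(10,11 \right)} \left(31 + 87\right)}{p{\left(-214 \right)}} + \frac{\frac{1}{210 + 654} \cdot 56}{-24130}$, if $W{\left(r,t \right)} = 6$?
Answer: $- \frac{461269829}{278846280} \approx -1.6542$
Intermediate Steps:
$p{\left(Y \right)} = 2 Y$
$\frac{W{\left(10,11 \right)} \left(31 + 87\right)}{p{\left(-214 \right)}} + \frac{\frac{1}{210 + 654} \cdot 56}{-24130} = \frac{6 \left(31 + 87\right)}{2 \left(-214\right)} + \frac{\frac{1}{210 + 654} \cdot 56}{-24130} = \frac{6 \cdot 118}{-428} + \frac{1}{864} \cdot 56 \left(- \frac{1}{24130}\right) = 708 \left(- \frac{1}{428}\right) + \frac{1}{864} \cdot 56 \left(- \frac{1}{24130}\right) = - \frac{177}{107} + \frac{7}{108} \left(- \frac{1}{24130}\right) = - \frac{177}{107} - \frac{7}{2606040} = - \frac{461269829}{278846280}$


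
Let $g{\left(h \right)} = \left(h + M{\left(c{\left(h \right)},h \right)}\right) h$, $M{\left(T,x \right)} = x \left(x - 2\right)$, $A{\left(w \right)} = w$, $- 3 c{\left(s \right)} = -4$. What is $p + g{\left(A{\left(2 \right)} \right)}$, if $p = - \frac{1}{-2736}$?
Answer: $\frac{10945}{2736} \approx 4.0004$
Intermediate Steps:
$p = \frac{1}{2736}$ ($p = \left(-1\right) \left(- \frac{1}{2736}\right) = \frac{1}{2736} \approx 0.0003655$)
$c{\left(s \right)} = \frac{4}{3}$ ($c{\left(s \right)} = \left(- \frac{1}{3}\right) \left(-4\right) = \frac{4}{3}$)
$M{\left(T,x \right)} = x \left(-2 + x\right)$
$g{\left(h \right)} = h \left(h + h \left(-2 + h\right)\right)$ ($g{\left(h \right)} = \left(h + h \left(-2 + h\right)\right) h = h \left(h + h \left(-2 + h\right)\right)$)
$p + g{\left(A{\left(2 \right)} \right)} = \frac{1}{2736} + 2^{2} \left(-1 + 2\right) = \frac{1}{2736} + 4 \cdot 1 = \frac{1}{2736} + 4 = \frac{10945}{2736}$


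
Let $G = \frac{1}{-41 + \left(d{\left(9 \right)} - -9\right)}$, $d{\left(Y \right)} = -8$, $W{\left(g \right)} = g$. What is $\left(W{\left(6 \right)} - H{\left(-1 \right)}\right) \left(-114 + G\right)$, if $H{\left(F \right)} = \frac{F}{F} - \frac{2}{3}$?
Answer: $- \frac{77537}{120} \approx -646.14$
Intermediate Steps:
$H{\left(F \right)} = \frac{1}{3}$ ($H{\left(F \right)} = 1 - \frac{2}{3} = \frac{1}{3}$)
$G = - \frac{1}{40}$ ($G = \frac{1}{-41 - -1} = \frac{1}{-41 + \left(-8 + 9\right)} = \frac{1}{-41 + 1} = \frac{1}{-40} = - \frac{1}{40} \approx -0.025$)
$\left(W{\left(6 \right)} - H{\left(-1 \right)}\right) \left(-114 + G\right) = \left(6 - \frac{1}{3}\right) \left(-114 - \frac{1}{40}\right) = \left(6 - \frac{1}{3}\right) \left(- \frac{4561}{40}\right) = \frac{17}{3} \left(- \frac{4561}{40}\right) = - \frac{77537}{120}$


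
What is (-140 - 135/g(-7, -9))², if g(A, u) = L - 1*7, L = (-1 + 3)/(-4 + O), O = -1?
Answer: 20295025/1369 ≈ 14825.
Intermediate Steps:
L = -⅖ (L = (-1 + 3)/(-4 - 1) = 2/(-5) = 2*(-⅕) = -⅖ ≈ -0.40000)
g(A, u) = -37/5 (g(A, u) = -⅖ - 1*7 = -⅖ - 7 = -37/5)
(-140 - 135/g(-7, -9))² = (-140 - 135/(-37/5))² = (-140 - 135*(-5/37))² = (-140 + 675/37)² = (-4505/37)² = 20295025/1369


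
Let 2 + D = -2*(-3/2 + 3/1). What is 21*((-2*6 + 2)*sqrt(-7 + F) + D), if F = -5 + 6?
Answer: -105 - 210*I*sqrt(6) ≈ -105.0 - 514.39*I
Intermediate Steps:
F = 1
D = -5 (D = -2 - 2*(-3/2 + 3/1) = -2 - 2*(-3*1/2 + 3*1) = -2 - 2*(-3/2 + 3) = -2 - 2*3/2 = -2 - 3 = -5)
21*((-2*6 + 2)*sqrt(-7 + F) + D) = 21*((-2*6 + 2)*sqrt(-7 + 1) - 5) = 21*((-12 + 2)*sqrt(-6) - 5) = 21*(-10*I*sqrt(6) - 5) = 21*(-5 - 10*I*sqrt(6)) = -105 - 210*I*sqrt(6)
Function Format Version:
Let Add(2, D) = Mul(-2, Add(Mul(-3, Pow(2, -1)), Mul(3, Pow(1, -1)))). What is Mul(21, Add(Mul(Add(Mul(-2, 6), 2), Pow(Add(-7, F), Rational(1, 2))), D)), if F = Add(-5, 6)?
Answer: Add(-105, Mul(-210, I, Pow(6, Rational(1, 2)))) ≈ Add(-105.00, Mul(-514.39, I))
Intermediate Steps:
F = 1
D = -5 (D = Add(-2, Mul(-2, Add(Mul(-3, Pow(2, -1)), Mul(3, Pow(1, -1))))) = Add(-2, Mul(-2, Add(Mul(-3, Rational(1, 2)), Mul(3, 1)))) = Add(-2, Mul(-2, Add(Rational(-3, 2), 3))) = Add(-2, Mul(-2, Rational(3, 2))) = Add(-2, -3) = -5)
Mul(21, Add(Mul(Add(Mul(-2, 6), 2), Pow(Add(-7, F), Rational(1, 2))), D)) = Mul(21, Add(Mul(Add(Mul(-2, 6), 2), Pow(Add(-7, 1), Rational(1, 2))), -5)) = Mul(21, Add(Mul(Add(-12, 2), Pow(-6, Rational(1, 2))), -5)) = Mul(21, Add(Mul(-10, Mul(I, Pow(6, Rational(1, 2)))), -5)) = Mul(21, Add(Mul(-10, I, Pow(6, Rational(1, 2))), -5)) = Mul(21, Add(-5, Mul(-10, I, Pow(6, Rational(1, 2))))) = Add(-105, Mul(-210, I, Pow(6, Rational(1, 2))))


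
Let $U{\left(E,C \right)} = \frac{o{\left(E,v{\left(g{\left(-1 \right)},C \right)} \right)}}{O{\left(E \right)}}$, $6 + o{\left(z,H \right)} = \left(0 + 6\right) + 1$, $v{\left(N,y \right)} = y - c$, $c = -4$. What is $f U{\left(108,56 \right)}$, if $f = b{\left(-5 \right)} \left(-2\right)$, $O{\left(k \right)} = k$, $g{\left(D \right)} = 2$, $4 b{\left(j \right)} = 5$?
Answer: $- \frac{5}{216} \approx -0.023148$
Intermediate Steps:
$b{\left(j \right)} = \frac{5}{4}$ ($b{\left(j \right)} = \frac{1}{4} \cdot 5 = \frac{5}{4}$)
$v{\left(N,y \right)} = 4 + y$ ($v{\left(N,y \right)} = y - -4 = y + 4 = 4 + y$)
$o{\left(z,H \right)} = 1$ ($o{\left(z,H \right)} = -6 + \left(\left(0 + 6\right) + 1\right) = -6 + \left(6 + 1\right) = -6 + 7 = 1$)
$U{\left(E,C \right)} = \frac{1}{E}$ ($U{\left(E,C \right)} = 1 \frac{1}{E} = \frac{1}{E}$)
$f = - \frac{5}{2}$ ($f = \frac{5}{4} \left(-2\right) = - \frac{5}{2} \approx -2.5$)
$f U{\left(108,56 \right)} = - \frac{5}{2 \cdot 108} = \left(- \frac{5}{2}\right) \frac{1}{108} = - \frac{5}{216}$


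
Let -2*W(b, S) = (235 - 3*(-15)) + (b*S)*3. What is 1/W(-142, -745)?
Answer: -1/158825 ≈ -6.2962e-6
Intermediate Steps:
W(b, S) = -140 - 3*S*b/2 (W(b, S) = -((235 - 3*(-15)) + (b*S)*3)/2 = -((235 + 45) + (S*b)*3)/2 = -(280 + 3*S*b)/2 = -140 - 3*S*b/2)
1/W(-142, -745) = 1/(-140 - 3/2*(-745)*(-142)) = 1/(-140 - 158685) = 1/(-158825) = -1/158825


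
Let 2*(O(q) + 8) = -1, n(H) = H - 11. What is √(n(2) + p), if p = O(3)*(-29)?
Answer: 5*√38/2 ≈ 15.411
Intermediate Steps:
n(H) = -11 + H
O(q) = -17/2 (O(q) = -8 + (½)*(-1) = -8 - ½ = -17/2)
p = 493/2 (p = -17/2*(-29) = 493/2 ≈ 246.50)
√(n(2) + p) = √((-11 + 2) + 493/2) = √(-9 + 493/2) = √(475/2) = 5*√38/2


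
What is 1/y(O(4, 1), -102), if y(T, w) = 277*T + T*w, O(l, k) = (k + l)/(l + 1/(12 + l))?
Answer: 13/2800 ≈ 0.0046429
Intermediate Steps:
O(l, k) = (k + l)/(l + 1/(12 + l))
1/y(O(4, 1), -102) = 1/(((4**2 + 12*1 + 12*4 + 1*4)/(1 + 4**2 + 12*4))*(277 - 102)) = 1/(((16 + 12 + 48 + 4)/(1 + 16 + 48))*175) = 1/((80/65)*175) = 1/(((1/65)*80)*175) = 1/((16/13)*175) = 1/(2800/13) = 13/2800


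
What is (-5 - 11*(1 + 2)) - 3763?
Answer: -3801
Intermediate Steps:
(-5 - 11*(1 + 2)) - 3763 = (-5 - 11*3) - 3763 = (-5 - 33) - 3763 = -38 - 3763 = -3801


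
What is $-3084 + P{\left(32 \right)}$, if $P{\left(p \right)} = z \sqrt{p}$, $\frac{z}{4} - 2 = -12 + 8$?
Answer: $-3084 - 32 \sqrt{2} \approx -3129.3$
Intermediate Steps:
$z = -8$ ($z = 8 + 4 \left(-12 + 8\right) = 8 + 4 \left(-4\right) = 8 - 16 = -8$)
$P{\left(p \right)} = - 8 \sqrt{p}$
$-3084 + P{\left(32 \right)} = -3084 - 8 \sqrt{32} = -3084 - 8 \cdot 4 \sqrt{2} = -3084 - 32 \sqrt{2}$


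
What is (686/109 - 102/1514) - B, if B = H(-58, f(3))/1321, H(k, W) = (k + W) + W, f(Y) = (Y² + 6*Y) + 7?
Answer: 677829373/108999673 ≈ 6.2186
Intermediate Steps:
f(Y) = 7 + Y² + 6*Y
H(k, W) = k + 2*W (H(k, W) = (W + k) + W = k + 2*W)
B = 10/1321 (B = (-58 + 2*(7 + 3² + 6*3))/1321 = (-58 + 2*(7 + 9 + 18))*(1/1321) = (-58 + 2*34)*(1/1321) = (-58 + 68)*(1/1321) = 10*(1/1321) = 10/1321 ≈ 0.0075700)
(686/109 - 102/1514) - B = (686/109 - 102/1514) - 1*10/1321 = (686*(1/109) - 102*1/1514) - 10/1321 = (686/109 - 51/757) - 10/1321 = 513743/82513 - 10/1321 = 677829373/108999673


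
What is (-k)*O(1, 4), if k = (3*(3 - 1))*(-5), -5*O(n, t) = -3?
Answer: 18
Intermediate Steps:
O(n, t) = ⅗ (O(n, t) = -⅕*(-3) = ⅗)
k = -30 (k = (3*2)*(-5) = 6*(-5) = -30)
(-k)*O(1, 4) = -1*(-30)*(⅗) = 30*(⅗) = 18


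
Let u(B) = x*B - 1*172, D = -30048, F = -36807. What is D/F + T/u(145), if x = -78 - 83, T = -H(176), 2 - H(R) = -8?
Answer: 235668962/288530073 ≈ 0.81679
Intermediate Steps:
H(R) = 10 (H(R) = 2 - 1*(-8) = 2 + 8 = 10)
T = -10 (T = -1*10 = -10)
x = -161
u(B) = -172 - 161*B (u(B) = -161*B - 1*172 = -161*B - 172 = -172 - 161*B)
D/F + T/u(145) = -30048/(-36807) - 10/(-172 - 161*145) = -30048*(-1/36807) - 10/(-172 - 23345) = 10016/12269 - 10/(-23517) = 10016/12269 - 10*(-1/23517) = 10016/12269 + 10/23517 = 235668962/288530073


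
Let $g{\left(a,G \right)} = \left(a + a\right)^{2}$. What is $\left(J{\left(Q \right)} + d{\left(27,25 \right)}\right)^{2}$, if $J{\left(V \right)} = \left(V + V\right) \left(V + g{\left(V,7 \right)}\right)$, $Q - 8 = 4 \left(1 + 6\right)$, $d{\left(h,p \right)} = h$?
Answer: $141276001689$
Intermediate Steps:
$Q = 36$ ($Q = 8 + 4 \left(1 + 6\right) = 8 + 4 \cdot 7 = 8 + 28 = 36$)
$g{\left(a,G \right)} = 4 a^{2}$ ($g{\left(a,G \right)} = \left(2 a\right)^{2} = 4 a^{2}$)
$J{\left(V \right)} = 2 V \left(V + 4 V^{2}\right)$ ($J{\left(V \right)} = \left(V + V\right) \left(V + 4 V^{2}\right) = 2 V \left(V + 4 V^{2}\right)$)
$\left(J{\left(Q \right)} + d{\left(27,25 \right)}\right)^{2} = \left(36^{2} \left(2 + 8 \cdot 36\right) + 27\right)^{2} = \left(1296 \left(2 + 288\right) + 27\right)^{2} = \left(1296 \cdot 290 + 27\right)^{2} = \left(375840 + 27\right)^{2} = 375867^{2} = 141276001689$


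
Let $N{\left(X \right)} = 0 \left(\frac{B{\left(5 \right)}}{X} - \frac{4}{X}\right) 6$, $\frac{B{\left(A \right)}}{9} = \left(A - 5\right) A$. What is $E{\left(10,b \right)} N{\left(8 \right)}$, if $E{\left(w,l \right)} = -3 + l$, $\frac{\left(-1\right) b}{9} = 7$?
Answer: $0$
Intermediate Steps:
$b = -63$ ($b = \left(-9\right) 7 = -63$)
$B{\left(A \right)} = 9 A \left(-5 + A\right)$ ($B{\left(A \right)} = 9 \left(A - 5\right) A = 9 \left(-5 + A\right) A = 9 A \left(-5 + A\right)$)
$N{\left(X \right)} = 0$ ($N{\left(X \right)} = 0 \left(\frac{9 \cdot 5 \left(-5 + 5\right)}{X} - \frac{4}{X}\right) 6 = 0 \left(\frac{9 \cdot 5 \cdot 0}{X} - \frac{4}{X}\right) 6 = 0 \left(\frac{0}{X} - \frac{4}{X}\right) 6 = 0 \left(0 - \frac{4}{X}\right) 6 = 0 \left(- \frac{4}{X}\right) 6 = 0 \cdot 6 = 0$)
$E{\left(10,b \right)} N{\left(8 \right)} = \left(-3 - 63\right) 0 = \left(-66\right) 0 = 0$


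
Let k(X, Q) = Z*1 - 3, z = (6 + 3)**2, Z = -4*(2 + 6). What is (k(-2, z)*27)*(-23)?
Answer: 21735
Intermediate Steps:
Z = -32 (Z = -4*8 = -32)
z = 81 (z = 9**2 = 81)
k(X, Q) = -35 (k(X, Q) = -32*1 - 3 = -32 - 3 = -35)
(k(-2, z)*27)*(-23) = -35*27*(-23) = -945*(-23) = 21735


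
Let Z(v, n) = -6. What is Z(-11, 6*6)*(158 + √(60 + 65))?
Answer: -948 - 30*√5 ≈ -1015.1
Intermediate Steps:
Z(-11, 6*6)*(158 + √(60 + 65)) = -6*(158 + √(60 + 65)) = -6*(158 + √125) = -6*(158 + 5*√5) = -948 - 30*√5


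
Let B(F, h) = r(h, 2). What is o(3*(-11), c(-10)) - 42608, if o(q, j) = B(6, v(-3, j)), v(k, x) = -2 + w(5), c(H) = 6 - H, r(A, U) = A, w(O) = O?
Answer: -42605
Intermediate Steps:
v(k, x) = 3 (v(k, x) = -2 + 5 = 3)
B(F, h) = h
o(q, j) = 3
o(3*(-11), c(-10)) - 42608 = 3 - 42608 = -42605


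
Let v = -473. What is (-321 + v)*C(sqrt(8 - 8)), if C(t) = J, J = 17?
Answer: -13498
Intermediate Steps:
C(t) = 17
(-321 + v)*C(sqrt(8 - 8)) = (-321 - 473)*17 = -794*17 = -13498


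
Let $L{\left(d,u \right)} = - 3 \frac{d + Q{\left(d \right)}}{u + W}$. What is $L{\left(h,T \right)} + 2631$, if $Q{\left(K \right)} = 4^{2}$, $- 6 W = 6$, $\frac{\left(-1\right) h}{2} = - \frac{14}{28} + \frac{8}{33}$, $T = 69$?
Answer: $\frac{1967443}{748} \approx 2630.3$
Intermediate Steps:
$h = \frac{17}{33}$ ($h = - 2 \left(- \frac{14}{28} + \frac{8}{33}\right) = - 2 \left(\left(-14\right) \frac{1}{28} + 8 \cdot \frac{1}{33}\right) = - 2 \left(- \frac{1}{2} + \frac{8}{33}\right) = \left(-2\right) \left(- \frac{17}{66}\right) = \frac{17}{33} \approx 0.51515$)
$W = -1$ ($W = \left(- \frac{1}{6}\right) 6 = -1$)
$Q{\left(K \right)} = 16$
$L{\left(d,u \right)} = - \frac{3 \left(16 + d\right)}{-1 + u}$ ($L{\left(d,u \right)} = - 3 \frac{d + 16}{u - 1} = - 3 \frac{16 + d}{-1 + u} = - \frac{3 \left(16 + d\right)}{-1 + u}$)
$L{\left(h,T \right)} + 2631 = \frac{3 \left(-16 - \frac{17}{33}\right)}{-1 + 69} + 2631 = \frac{3 \left(-16 - \frac{17}{33}\right)}{68} + 2631 = 3 \cdot \frac{1}{68} \left(- \frac{545}{33}\right) + 2631 = - \frac{545}{748} + 2631 = \frac{1967443}{748}$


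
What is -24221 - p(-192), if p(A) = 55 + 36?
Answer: -24312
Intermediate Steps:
p(A) = 91
-24221 - p(-192) = -24221 - 1*91 = -24221 - 91 = -24312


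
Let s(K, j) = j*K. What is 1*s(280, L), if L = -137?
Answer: -38360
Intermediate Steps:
s(K, j) = K*j
1*s(280, L) = 1*(280*(-137)) = 1*(-38360) = -38360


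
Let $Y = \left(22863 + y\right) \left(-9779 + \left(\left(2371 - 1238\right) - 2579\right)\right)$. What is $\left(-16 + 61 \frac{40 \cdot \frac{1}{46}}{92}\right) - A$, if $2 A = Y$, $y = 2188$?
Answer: $\frac{148753447957}{1058} \approx 1.406 \cdot 10^{8}$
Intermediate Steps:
$Y = -281197475$ ($Y = \left(22863 + 2188\right) \left(-9779 + \left(\left(2371 - 1238\right) - 2579\right)\right) = 25051 \left(-9779 + \left(1133 - 2579\right)\right) = 25051 \left(-9779 - 1446\right) = 25051 \left(-11225\right) = -281197475$)
$A = - \frac{281197475}{2}$ ($A = \frac{1}{2} \left(-281197475\right) = - \frac{281197475}{2} \approx -1.406 \cdot 10^{8}$)
$\left(-16 + 61 \frac{40 \cdot \frac{1}{46}}{92}\right) - A = \left(-16 + 61 \frac{40 \cdot \frac{1}{46}}{92}\right) - - \frac{281197475}{2} = \left(-16 + 61 \cdot 40 \cdot \frac{1}{46} \cdot \frac{1}{92}\right) + \frac{281197475}{2} = \left(-16 + 61 \cdot \frac{20}{23} \cdot \frac{1}{92}\right) + \frac{281197475}{2} = \left(-16 + 61 \cdot \frac{5}{529}\right) + \frac{281197475}{2} = \left(-16 + \frac{305}{529}\right) + \frac{281197475}{2} = - \frac{8159}{529} + \frac{281197475}{2} = \frac{148753447957}{1058}$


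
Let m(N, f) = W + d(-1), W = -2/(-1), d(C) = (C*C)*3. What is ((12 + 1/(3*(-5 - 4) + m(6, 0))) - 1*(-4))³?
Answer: 43243551/10648 ≈ 4061.2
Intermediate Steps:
d(C) = 3*C² (d(C) = C²*3 = 3*C²)
W = 2 (W = -2*(-1) = 2)
m(N, f) = 5 (m(N, f) = 2 + 3*(-1)² = 2 + 3*1 = 2 + 3 = 5)
((12 + 1/(3*(-5 - 4) + m(6, 0))) - 1*(-4))³ = ((12 + 1/(3*(-5 - 4) + 5)) - 1*(-4))³ = ((12 + 1/(3*(-9) + 5)) + 4)³ = ((12 + 1/(-27 + 5)) + 4)³ = ((12 + 1/(-22)) + 4)³ = ((12 - 1/22) + 4)³ = (263/22 + 4)³ = (351/22)³ = 43243551/10648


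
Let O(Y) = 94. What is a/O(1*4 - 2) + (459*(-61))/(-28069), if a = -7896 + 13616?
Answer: 81593293/1319243 ≈ 61.849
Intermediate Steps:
a = 5720
a/O(1*4 - 2) + (459*(-61))/(-28069) = 5720/94 + (459*(-61))/(-28069) = 5720*(1/94) - 27999*(-1/28069) = 2860/47 + 27999/28069 = 81593293/1319243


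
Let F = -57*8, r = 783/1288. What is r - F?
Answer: 588111/1288 ≈ 456.61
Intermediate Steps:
r = 783/1288 (r = 783*(1/1288) = 783/1288 ≈ 0.60792)
F = -456
r - F = 783/1288 - 1*(-456) = 783/1288 + 456 = 588111/1288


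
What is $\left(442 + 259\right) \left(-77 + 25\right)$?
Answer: $-36452$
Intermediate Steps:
$\left(442 + 259\right) \left(-77 + 25\right) = 701 \left(-52\right) = -36452$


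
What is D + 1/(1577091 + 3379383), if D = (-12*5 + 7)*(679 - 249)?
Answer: -112958042459/4956474 ≈ -22790.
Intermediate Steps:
D = -22790 (D = (-60 + 7)*430 = -53*430 = -22790)
D + 1/(1577091 + 3379383) = -22790 + 1/(1577091 + 3379383) = -22790 + 1/4956474 = -112958042459/4956474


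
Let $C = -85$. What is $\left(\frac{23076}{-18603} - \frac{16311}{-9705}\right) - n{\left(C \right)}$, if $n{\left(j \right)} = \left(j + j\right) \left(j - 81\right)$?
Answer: $- \frac{188697000161}{6686745} \approx -28220.0$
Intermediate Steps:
$n{\left(j \right)} = 2 j \left(-81 + j\right)$
$\left(\frac{23076}{-18603} - \frac{16311}{-9705}\right) - n{\left(C \right)} = \left(\frac{23076}{-18603} - \frac{16311}{-9705}\right) - 2 \left(-85\right) \left(-81 - 85\right) = \left(23076 \left(- \frac{1}{18603}\right) - - \frac{5437}{3235}\right) - 2 \left(-85\right) \left(-166\right) = \left(- \frac{2564}{2067} + \frac{5437}{3235}\right) - 28220 = \frac{2943739}{6686745} - 28220 = - \frac{188697000161}{6686745}$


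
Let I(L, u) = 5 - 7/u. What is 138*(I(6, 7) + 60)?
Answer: 8832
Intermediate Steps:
I(L, u) = 5 - 7/u
138*(I(6, 7) + 60) = 138*((5 - 7/7) + 60) = 138*((5 - 7*⅐) + 60) = 138*((5 - 1) + 60) = 138*(4 + 60) = 138*64 = 8832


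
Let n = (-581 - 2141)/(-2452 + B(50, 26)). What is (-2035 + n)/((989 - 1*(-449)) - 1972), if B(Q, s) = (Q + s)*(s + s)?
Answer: 1527611/400500 ≈ 3.8143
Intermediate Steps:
B(Q, s) = 2*s*(Q + s) (B(Q, s) = (Q + s)*(2*s) = 2*s*(Q + s))
n = -1361/750 (n = (-581 - 2141)/(-2452 + 2*26*(50 + 26)) = -2722/(-2452 + 2*26*76) = -2722/(-2452 + 3952) = -2722/1500 = -2722*1/1500 = -1361/750 ≈ -1.8147)
(-2035 + n)/((989 - 1*(-449)) - 1972) = (-2035 - 1361/750)/((989 - 1*(-449)) - 1972) = -1527611/(750*((989 + 449) - 1972)) = -1527611/(750*(1438 - 1972)) = -1527611/750/(-534) = -1527611/750*(-1/534) = 1527611/400500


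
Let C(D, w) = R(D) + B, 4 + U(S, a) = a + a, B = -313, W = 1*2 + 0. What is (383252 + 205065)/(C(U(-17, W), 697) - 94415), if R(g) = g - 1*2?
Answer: -588317/94730 ≈ -6.2105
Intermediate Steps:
R(g) = -2 + g (R(g) = g - 2 = -2 + g)
W = 2 (W = 2 + 0 = 2)
U(S, a) = -4 + 2*a (U(S, a) = -4 + (a + a) = -4 + 2*a)
C(D, w) = -315 + D (C(D, w) = (-2 + D) - 313 = -315 + D)
(383252 + 205065)/(C(U(-17, W), 697) - 94415) = (383252 + 205065)/((-315 + (-4 + 2*2)) - 94415) = 588317/((-315 + (-4 + 4)) - 94415) = 588317/((-315 + 0) - 94415) = 588317/(-315 - 94415) = 588317/(-94730) = 588317*(-1/94730) = -588317/94730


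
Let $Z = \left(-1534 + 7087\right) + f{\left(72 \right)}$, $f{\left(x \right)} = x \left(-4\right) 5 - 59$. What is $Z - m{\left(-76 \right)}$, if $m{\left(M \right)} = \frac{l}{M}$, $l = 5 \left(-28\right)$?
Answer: $\frac{76991}{19} \approx 4052.2$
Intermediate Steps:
$f{\left(x \right)} = -59 - 20 x$ ($f{\left(x \right)} = - 4 x 5 - 59 = - 20 x - 59 = -59 - 20 x$)
$l = -140$
$m{\left(M \right)} = - \frac{140}{M}$
$Z = 4054$ ($Z = \left(-1534 + 7087\right) - 1499 = 5553 - 1499 = 4054$)
$Z - m{\left(-76 \right)} = 4054 - - \frac{140}{-76} = 4054 - \left(-140\right) \left(- \frac{1}{76}\right) = 4054 - \frac{35}{19} = \frac{76991}{19}$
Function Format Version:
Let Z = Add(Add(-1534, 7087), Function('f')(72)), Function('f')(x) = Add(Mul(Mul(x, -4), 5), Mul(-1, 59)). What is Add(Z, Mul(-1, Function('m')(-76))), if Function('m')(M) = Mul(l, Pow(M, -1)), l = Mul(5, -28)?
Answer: Rational(76991, 19) ≈ 4052.2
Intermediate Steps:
Function('f')(x) = Add(-59, Mul(-20, x)) (Function('f')(x) = Add(Mul(Mul(-4, x), 5), -59) = Add(Mul(-20, x), -59) = Add(-59, Mul(-20, x)))
l = -140
Function('m')(M) = Mul(-140, Pow(M, -1))
Z = 4054 (Z = Add(Add(-1534, 7087), Add(-59, Mul(-20, 72))) = Add(5553, Add(-59, -1440)) = Add(5553, -1499) = 4054)
Add(Z, Mul(-1, Function('m')(-76))) = Add(4054, Mul(-1, Mul(-140, Pow(-76, -1)))) = Add(4054, Mul(-1, Mul(-140, Rational(-1, 76)))) = Add(4054, Mul(-1, Rational(35, 19))) = Add(4054, Rational(-35, 19)) = Rational(76991, 19)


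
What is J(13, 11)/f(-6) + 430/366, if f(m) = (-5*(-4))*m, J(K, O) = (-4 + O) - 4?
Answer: 8417/7320 ≈ 1.1499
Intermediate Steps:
J(K, O) = -8 + O
f(m) = 20*m
J(13, 11)/f(-6) + 430/366 = (-8 + 11)/((20*(-6))) + 430/366 = 3/(-120) + 430*(1/366) = 3*(-1/120) + 215/183 = -1/40 + 215/183 = 8417/7320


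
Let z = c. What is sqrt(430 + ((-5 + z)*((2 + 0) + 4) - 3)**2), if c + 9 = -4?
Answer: sqrt(12751) ≈ 112.92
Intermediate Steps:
c = -13 (c = -9 - 4 = -13)
z = -13
sqrt(430 + ((-5 + z)*((2 + 0) + 4) - 3)**2) = sqrt(430 + ((-5 - 13)*((2 + 0) + 4) - 3)**2) = sqrt(430 + (-18*(2 + 4) - 3)**2) = sqrt(430 + (-18*6 - 3)**2) = sqrt(430 + (-108 - 3)**2) = sqrt(430 + (-111)**2) = sqrt(430 + 12321) = sqrt(12751)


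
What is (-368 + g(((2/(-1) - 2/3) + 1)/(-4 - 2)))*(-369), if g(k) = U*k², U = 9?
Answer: 542143/4 ≈ 1.3554e+5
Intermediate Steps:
g(k) = 9*k²
(-368 + g(((2/(-1) - 2/3) + 1)/(-4 - 2)))*(-369) = (-368 + 9*(((2/(-1) - 2/3) + 1)/(-4 - 2))²)*(-369) = (-368 + 9*(((2*(-1) - 2*⅓) + 1)/(-6))²)*(-369) = (-368 + 9*(((-2 - ⅔) + 1)*(-⅙))²)*(-369) = (-368 + 9*((-8/3 + 1)*(-⅙))²)*(-369) = (-368 + 9*(-5/3*(-⅙))²)*(-369) = (-368 + 9*(5/18)²)*(-369) = (-368 + 9*(25/324))*(-369) = (-368 + 25/36)*(-369) = -13223/36*(-369) = 542143/4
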